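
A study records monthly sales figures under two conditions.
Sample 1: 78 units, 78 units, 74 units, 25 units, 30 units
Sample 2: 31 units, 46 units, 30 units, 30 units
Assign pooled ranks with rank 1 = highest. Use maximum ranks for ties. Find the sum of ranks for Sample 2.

Sorted (descending): 78, 78, 74, 46, 31, 30, 30, 30, 25
The 2 values of 78 occupy positions 1–2 → each gets rank 2.
The 3 values of 30 occupy positions 6–8 → each gets rank 8.
Sample 2 values → pooled ranks: 31→5, 46→4, 30→8, 30→8
Rank sum = 5 + 4 + 8 + 8 = 25

25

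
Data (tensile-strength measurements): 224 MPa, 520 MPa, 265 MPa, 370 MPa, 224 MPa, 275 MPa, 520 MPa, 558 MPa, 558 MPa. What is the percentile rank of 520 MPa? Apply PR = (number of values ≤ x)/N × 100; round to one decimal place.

N = 9.
Strictly below 520: 5. Equal to 520: 2.
PR = 7/9 × 100 = 77.8

77.8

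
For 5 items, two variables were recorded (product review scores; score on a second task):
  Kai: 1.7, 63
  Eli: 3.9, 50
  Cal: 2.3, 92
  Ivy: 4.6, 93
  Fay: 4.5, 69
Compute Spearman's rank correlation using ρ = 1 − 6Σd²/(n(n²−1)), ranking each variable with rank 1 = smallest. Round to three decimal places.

Ranks of variable 1: 1, 3, 2, 5, 4
Ranks of variable 2: 2, 1, 4, 5, 3
d = r₁ − r₂: -1, 2, -2, 0, 1
d²: 1, 4, 4, 0, 1; Σd² = 10
ρ = 1 − 6·10/(5·24) = 1 − 60/120 = 0.500

0.500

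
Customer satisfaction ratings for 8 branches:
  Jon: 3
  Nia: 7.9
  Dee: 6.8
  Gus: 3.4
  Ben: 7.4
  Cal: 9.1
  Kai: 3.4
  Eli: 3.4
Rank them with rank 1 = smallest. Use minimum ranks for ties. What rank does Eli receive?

Sorted (ascending): 3, 3.4, 3.4, 3.4, 6.8, 7.4, 7.9, 9.1
The 3 values of 3.4 occupy positions 2–4 → each gets rank 2.
Eli has value 3.4 → rank 2.

2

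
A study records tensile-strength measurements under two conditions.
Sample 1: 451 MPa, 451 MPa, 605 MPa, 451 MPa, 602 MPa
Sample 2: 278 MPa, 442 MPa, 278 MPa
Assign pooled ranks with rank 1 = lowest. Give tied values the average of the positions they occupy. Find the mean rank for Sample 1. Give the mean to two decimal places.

Sorted (ascending): 278, 278, 442, 451, 451, 451, 602, 605
The 2 values of 278 occupy positions 1–2 → average rank (1+2)/2 = 1.5.
The 3 values of 451 occupy positions 4–6 → average rank 5.
Sample 1 values → pooled ranks: 451→5, 451→5, 605→8, 451→5, 602→7
Mean rank = (5 + 5 + 8 + 5 + 7) / 5 = 6.00

6.00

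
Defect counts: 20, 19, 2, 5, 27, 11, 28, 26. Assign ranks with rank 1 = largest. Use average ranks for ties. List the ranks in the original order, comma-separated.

4, 5, 8, 7, 2, 6, 1, 3

Sorted (descending): 28, 27, 26, 20, 19, 11, 5, 2
No ties — each value takes its position as its rank.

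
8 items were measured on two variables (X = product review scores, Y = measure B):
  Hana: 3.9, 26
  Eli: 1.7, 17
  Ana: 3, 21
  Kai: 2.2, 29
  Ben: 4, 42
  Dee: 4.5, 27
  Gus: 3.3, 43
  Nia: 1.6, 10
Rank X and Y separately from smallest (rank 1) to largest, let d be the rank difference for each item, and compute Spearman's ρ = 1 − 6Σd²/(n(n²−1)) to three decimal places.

0.619

Ranks of variable 1: 6, 2, 4, 3, 7, 8, 5, 1
Ranks of variable 2: 4, 2, 3, 6, 7, 5, 8, 1
d = r₁ − r₂: 2, 0, 1, -3, 0, 3, -3, 0
d²: 4, 0, 1, 9, 0, 9, 9, 0; Σd² = 32
ρ = 1 − 6·32/(8·63) = 1 − 192/504 = 0.619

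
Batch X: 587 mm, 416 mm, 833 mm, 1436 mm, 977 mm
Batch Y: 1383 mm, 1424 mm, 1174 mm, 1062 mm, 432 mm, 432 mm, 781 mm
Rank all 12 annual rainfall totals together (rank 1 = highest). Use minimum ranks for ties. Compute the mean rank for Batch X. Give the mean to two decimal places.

Sorted (descending): 1436, 1424, 1383, 1174, 1062, 977, 833, 781, 587, 432, 432, 416
The 2 values of 432 occupy positions 10–11 → each gets rank 10.
Batch X values → pooled ranks: 587→9, 416→12, 833→7, 1436→1, 977→6
Mean rank = (9 + 12 + 7 + 1 + 6) / 5 = 7.00

7.00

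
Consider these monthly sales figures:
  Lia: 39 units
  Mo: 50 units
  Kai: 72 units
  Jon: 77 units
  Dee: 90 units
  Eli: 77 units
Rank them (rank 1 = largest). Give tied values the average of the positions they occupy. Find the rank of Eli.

2.5

Sorted (descending): 90, 77, 77, 72, 50, 39
The 2 values of 77 occupy positions 2–3 → average rank (2+3)/2 = 2.5.
Eli has value 77 units → rank 2.5.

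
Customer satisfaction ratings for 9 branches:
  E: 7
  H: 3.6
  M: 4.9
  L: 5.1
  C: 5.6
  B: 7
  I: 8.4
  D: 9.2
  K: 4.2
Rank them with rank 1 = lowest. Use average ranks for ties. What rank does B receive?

6.5

Sorted (ascending): 3.6, 4.2, 4.9, 5.1, 5.6, 7, 7, 8.4, 9.2
The 2 values of 7 occupy positions 6–7 → average rank (6+7)/2 = 6.5.
B has value 7 → rank 6.5.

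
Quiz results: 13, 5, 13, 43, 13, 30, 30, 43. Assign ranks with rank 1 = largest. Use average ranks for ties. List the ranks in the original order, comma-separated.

Sorted (descending): 43, 43, 30, 30, 13, 13, 13, 5
The 2 values of 43 occupy positions 1–2 → average rank (1+2)/2 = 1.5.
The 2 values of 30 occupy positions 3–4 → average rank (3+4)/2 = 3.5.
The 3 values of 13 occupy positions 5–7 → average rank 6.

6, 8, 6, 1.5, 6, 3.5, 3.5, 1.5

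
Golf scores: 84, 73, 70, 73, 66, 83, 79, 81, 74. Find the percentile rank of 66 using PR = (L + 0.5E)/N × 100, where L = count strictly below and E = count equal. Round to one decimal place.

5.6

N = 9.
Strictly below 66: 0. Equal to 66: 1.
PR = (0 + 0.5·1)/9 × 100 = 5.6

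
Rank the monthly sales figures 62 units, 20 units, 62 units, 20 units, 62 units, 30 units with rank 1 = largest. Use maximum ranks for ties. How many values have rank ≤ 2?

Sorted (descending): 62, 62, 62, 30, 20, 20
The 3 values of 62 occupy positions 1–3 → each gets rank 3.
The 2 values of 20 occupy positions 5–6 → each gets rank 6.
Ranks ≤ 2: {} → 0 values.

0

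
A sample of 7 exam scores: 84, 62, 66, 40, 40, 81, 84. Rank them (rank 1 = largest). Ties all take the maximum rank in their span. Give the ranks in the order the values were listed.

2, 5, 4, 7, 7, 3, 2

Sorted (descending): 84, 84, 81, 66, 62, 40, 40
The 2 values of 84 occupy positions 1–2 → each gets rank 2.
The 2 values of 40 occupy positions 6–7 → each gets rank 7.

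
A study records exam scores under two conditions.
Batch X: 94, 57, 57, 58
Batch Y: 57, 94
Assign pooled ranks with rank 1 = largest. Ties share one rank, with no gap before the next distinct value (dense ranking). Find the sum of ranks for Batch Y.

4

Sorted (descending): 94, 94, 58, 57, 57, 57
The 2 values of 94 share dense rank 1.
The 3 values of 57 share dense rank 3.
Remaining distinct values take the next consecutive integers.
Batch Y values → pooled ranks: 57→3, 94→1
Rank sum = 3 + 1 = 4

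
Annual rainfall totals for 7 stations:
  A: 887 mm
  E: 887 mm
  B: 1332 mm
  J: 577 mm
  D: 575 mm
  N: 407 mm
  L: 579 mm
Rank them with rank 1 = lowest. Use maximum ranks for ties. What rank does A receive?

6

Sorted (ascending): 407, 575, 577, 579, 887, 887, 1332
The 2 values of 887 occupy positions 5–6 → each gets rank 6.
A has value 887 mm → rank 6.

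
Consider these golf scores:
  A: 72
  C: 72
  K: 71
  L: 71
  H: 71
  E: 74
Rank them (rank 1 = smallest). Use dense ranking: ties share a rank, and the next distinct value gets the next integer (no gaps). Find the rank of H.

Sorted (ascending): 71, 71, 71, 72, 72, 74
The 3 values of 71 share dense rank 1.
The 2 values of 72 share dense rank 2.
Remaining distinct values take the next consecutive integers.
H has value 71 → rank 1.

1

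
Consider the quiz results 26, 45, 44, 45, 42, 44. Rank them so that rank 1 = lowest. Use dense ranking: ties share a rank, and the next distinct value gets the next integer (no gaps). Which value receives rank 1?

Sorted (ascending): 26, 42, 44, 44, 45, 45
The 2 values of 44 share dense rank 3.
The 2 values of 45 share dense rank 4.
Remaining distinct values take the next consecutive integers.
Rank 1 → value 26.

26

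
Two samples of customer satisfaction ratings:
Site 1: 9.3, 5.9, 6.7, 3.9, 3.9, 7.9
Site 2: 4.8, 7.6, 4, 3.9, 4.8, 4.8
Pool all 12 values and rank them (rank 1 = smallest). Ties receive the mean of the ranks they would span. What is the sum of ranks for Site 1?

Sorted (ascending): 3.9, 3.9, 3.9, 4, 4.8, 4.8, 4.8, 5.9, 6.7, 7.6, 7.9, 9.3
The 3 values of 3.9 occupy positions 1–3 → average rank 2.
The 3 values of 4.8 occupy positions 5–7 → average rank 6.
Site 1 values → pooled ranks: 9.3→12, 5.9→8, 6.7→9, 3.9→2, 3.9→2, 7.9→11
Rank sum = 12 + 8 + 9 + 2 + 2 + 11 = 44

44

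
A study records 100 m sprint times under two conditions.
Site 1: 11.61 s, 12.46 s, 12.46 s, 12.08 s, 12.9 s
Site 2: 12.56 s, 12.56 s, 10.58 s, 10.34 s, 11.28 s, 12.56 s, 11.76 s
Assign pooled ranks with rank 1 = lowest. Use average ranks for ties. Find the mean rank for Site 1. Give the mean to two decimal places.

Sorted (ascending): 10.34, 10.58, 11.28, 11.61, 11.76, 12.08, 12.46, 12.46, 12.56, 12.56, 12.56, 12.9
The 2 values of 12.46 occupy positions 7–8 → average rank (7+8)/2 = 7.5.
The 3 values of 12.56 occupy positions 9–11 → average rank 10.
Site 1 values → pooled ranks: 11.61→4, 12.46→7.5, 12.46→7.5, 12.08→6, 12.9→12
Mean rank = (4 + 7.5 + 7.5 + 6 + 12) / 5 = 7.40

7.40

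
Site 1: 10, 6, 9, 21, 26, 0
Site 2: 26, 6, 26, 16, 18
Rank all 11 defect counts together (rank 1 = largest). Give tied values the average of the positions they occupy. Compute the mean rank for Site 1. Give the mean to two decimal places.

6.92

Sorted (descending): 26, 26, 26, 21, 18, 16, 10, 9, 6, 6, 0
The 3 values of 26 occupy positions 1–3 → average rank 2.
The 2 values of 6 occupy positions 9–10 → average rank (9+10)/2 = 9.5.
Site 1 values → pooled ranks: 10→7, 6→9.5, 9→8, 21→4, 26→2, 0→11
Mean rank = (7 + 9.5 + 8 + 4 + 2 + 11) / 6 = 6.92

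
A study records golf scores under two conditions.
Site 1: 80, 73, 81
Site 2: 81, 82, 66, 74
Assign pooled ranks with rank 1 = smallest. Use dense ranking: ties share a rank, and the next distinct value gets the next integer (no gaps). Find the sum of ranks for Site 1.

Sorted (ascending): 66, 73, 74, 80, 81, 81, 82
The 2 values of 81 share dense rank 5.
Remaining distinct values take the next consecutive integers.
Site 1 values → pooled ranks: 80→4, 73→2, 81→5
Rank sum = 4 + 2 + 5 = 11

11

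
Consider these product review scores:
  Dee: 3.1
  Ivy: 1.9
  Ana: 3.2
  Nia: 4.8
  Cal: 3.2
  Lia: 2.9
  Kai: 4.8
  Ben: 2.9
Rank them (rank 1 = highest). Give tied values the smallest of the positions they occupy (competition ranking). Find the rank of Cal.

3

Sorted (descending): 4.8, 4.8, 3.2, 3.2, 3.1, 2.9, 2.9, 1.9
The 2 values of 4.8 occupy positions 1–2 → each gets rank 1.
The 2 values of 3.2 occupy positions 3–4 → each gets rank 3.
The 2 values of 2.9 occupy positions 6–7 → each gets rank 6.
Cal has value 3.2 → rank 3.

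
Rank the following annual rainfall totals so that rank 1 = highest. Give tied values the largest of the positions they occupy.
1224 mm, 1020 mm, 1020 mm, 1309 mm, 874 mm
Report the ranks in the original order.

Sorted (descending): 1309, 1224, 1020, 1020, 874
The 2 values of 1020 occupy positions 3–4 → each gets rank 4.

2, 4, 4, 1, 5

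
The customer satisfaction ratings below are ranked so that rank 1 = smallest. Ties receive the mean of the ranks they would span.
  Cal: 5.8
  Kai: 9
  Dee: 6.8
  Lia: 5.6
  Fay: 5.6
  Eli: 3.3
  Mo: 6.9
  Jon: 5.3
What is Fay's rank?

Sorted (ascending): 3.3, 5.3, 5.6, 5.6, 5.8, 6.8, 6.9, 9
The 2 values of 5.6 occupy positions 3–4 → average rank (3+4)/2 = 3.5.
Fay has value 5.6 → rank 3.5.

3.5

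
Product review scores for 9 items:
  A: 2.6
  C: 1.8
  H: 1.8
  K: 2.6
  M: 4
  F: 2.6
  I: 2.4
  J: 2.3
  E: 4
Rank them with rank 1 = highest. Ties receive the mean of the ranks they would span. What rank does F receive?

Sorted (descending): 4, 4, 2.6, 2.6, 2.6, 2.4, 2.3, 1.8, 1.8
The 2 values of 4 occupy positions 1–2 → average rank (1+2)/2 = 1.5.
The 3 values of 2.6 occupy positions 3–5 → average rank 4.
The 2 values of 1.8 occupy positions 8–9 → average rank (8+9)/2 = 8.5.
F has value 2.6 → rank 4.

4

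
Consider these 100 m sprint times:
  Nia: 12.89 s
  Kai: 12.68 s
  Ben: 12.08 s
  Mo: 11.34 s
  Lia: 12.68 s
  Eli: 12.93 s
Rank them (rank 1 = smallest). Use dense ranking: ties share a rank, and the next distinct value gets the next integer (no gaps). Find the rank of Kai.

Sorted (ascending): 11.34, 12.08, 12.68, 12.68, 12.89, 12.93
The 2 values of 12.68 share dense rank 3.
Remaining distinct values take the next consecutive integers.
Kai has value 12.68 s → rank 3.

3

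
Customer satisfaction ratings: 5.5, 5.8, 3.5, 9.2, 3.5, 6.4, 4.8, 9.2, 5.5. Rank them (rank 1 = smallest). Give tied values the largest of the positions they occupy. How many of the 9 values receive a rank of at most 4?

Sorted (ascending): 3.5, 3.5, 4.8, 5.5, 5.5, 5.8, 6.4, 9.2, 9.2
The 2 values of 3.5 occupy positions 1–2 → each gets rank 2.
The 2 values of 5.5 occupy positions 4–5 → each gets rank 5.
The 2 values of 9.2 occupy positions 8–9 → each gets rank 9.
Ranks ≤ 4: {2, 2, 3} → 3 values.

3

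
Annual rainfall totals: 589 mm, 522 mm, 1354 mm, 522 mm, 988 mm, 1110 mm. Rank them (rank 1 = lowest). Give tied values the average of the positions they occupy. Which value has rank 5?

1110

Sorted (ascending): 522, 522, 589, 988, 1110, 1354
The 2 values of 522 occupy positions 1–2 → average rank (1+2)/2 = 1.5.
Rank 5 → value 1110.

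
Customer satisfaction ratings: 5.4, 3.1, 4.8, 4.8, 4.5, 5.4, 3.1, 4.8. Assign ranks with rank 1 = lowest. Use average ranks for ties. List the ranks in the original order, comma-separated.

Sorted (ascending): 3.1, 3.1, 4.5, 4.8, 4.8, 4.8, 5.4, 5.4
The 2 values of 3.1 occupy positions 1–2 → average rank (1+2)/2 = 1.5.
The 3 values of 4.8 occupy positions 4–6 → average rank 5.
The 2 values of 5.4 occupy positions 7–8 → average rank (7+8)/2 = 7.5.

7.5, 1.5, 5, 5, 3, 7.5, 1.5, 5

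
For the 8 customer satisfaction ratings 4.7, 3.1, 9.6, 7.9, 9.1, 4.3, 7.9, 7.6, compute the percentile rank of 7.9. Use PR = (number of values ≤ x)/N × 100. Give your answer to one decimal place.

75.0

N = 8.
Strictly below 7.9: 4. Equal to 7.9: 2.
PR = 6/8 × 100 = 75.0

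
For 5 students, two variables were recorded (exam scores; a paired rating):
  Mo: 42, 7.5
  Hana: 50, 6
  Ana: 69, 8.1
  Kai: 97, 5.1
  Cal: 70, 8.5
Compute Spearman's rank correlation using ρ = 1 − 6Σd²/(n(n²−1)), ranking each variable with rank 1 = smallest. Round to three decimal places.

-0.100

Ranks of variable 1: 1, 2, 3, 5, 4
Ranks of variable 2: 3, 2, 4, 1, 5
d = r₁ − r₂: -2, 0, -1, 4, -1
d²: 4, 0, 1, 16, 1; Σd² = 22
ρ = 1 − 6·22/(5·24) = 1 − 132/120 = -0.100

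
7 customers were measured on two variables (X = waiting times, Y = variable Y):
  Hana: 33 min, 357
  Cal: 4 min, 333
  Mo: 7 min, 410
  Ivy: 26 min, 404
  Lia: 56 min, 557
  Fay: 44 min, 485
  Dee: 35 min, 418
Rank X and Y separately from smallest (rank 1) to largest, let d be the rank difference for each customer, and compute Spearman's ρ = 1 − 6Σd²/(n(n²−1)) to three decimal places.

0.857

Ranks of variable 1: 4, 1, 2, 3, 7, 6, 5
Ranks of variable 2: 2, 1, 4, 3, 7, 6, 5
d = r₁ − r₂: 2, 0, -2, 0, 0, 0, 0
d²: 4, 0, 4, 0, 0, 0, 0; Σd² = 8
ρ = 1 − 6·8/(7·48) = 1 − 48/336 = 0.857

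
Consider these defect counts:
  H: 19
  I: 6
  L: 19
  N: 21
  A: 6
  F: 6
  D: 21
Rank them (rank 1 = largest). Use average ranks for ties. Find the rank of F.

6

Sorted (descending): 21, 21, 19, 19, 6, 6, 6
The 2 values of 21 occupy positions 1–2 → average rank (1+2)/2 = 1.5.
The 2 values of 19 occupy positions 3–4 → average rank (3+4)/2 = 3.5.
The 3 values of 6 occupy positions 5–7 → average rank 6.
F has value 6 → rank 6.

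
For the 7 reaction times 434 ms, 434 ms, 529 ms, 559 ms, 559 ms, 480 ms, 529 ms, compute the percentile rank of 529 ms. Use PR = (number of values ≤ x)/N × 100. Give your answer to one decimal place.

N = 7.
Strictly below 529: 3. Equal to 529: 2.
PR = 5/7 × 100 = 71.4

71.4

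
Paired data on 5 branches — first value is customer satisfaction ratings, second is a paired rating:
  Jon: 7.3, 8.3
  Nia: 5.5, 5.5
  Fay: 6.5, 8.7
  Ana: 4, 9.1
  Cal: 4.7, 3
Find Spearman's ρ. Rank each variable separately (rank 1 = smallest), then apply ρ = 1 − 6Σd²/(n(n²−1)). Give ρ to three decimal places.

-0.100

Ranks of variable 1: 5, 3, 4, 1, 2
Ranks of variable 2: 3, 2, 4, 5, 1
d = r₁ − r₂: 2, 1, 0, -4, 1
d²: 4, 1, 0, 16, 1; Σd² = 22
ρ = 1 − 6·22/(5·24) = 1 − 132/120 = -0.100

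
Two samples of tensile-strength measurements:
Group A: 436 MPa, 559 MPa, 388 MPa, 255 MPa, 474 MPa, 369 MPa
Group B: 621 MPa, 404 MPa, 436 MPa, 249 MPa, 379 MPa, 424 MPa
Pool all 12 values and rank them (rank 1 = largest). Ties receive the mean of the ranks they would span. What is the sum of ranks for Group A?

Sorted (descending): 621, 559, 474, 436, 436, 424, 404, 388, 379, 369, 255, 249
The 2 values of 436 occupy positions 4–5 → average rank (4+5)/2 = 4.5.
Group A values → pooled ranks: 436→4.5, 559→2, 388→8, 255→11, 474→3, 369→10
Rank sum = 4.5 + 2 + 8 + 11 + 3 + 10 = 38.5

38.5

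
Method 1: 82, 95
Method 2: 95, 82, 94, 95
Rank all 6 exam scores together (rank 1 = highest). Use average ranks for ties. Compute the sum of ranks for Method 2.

Sorted (descending): 95, 95, 95, 94, 82, 82
The 3 values of 95 occupy positions 1–3 → average rank 2.
The 2 values of 82 occupy positions 5–6 → average rank (5+6)/2 = 5.5.
Method 2 values → pooled ranks: 95→2, 82→5.5, 94→4, 95→2
Rank sum = 2 + 5.5 + 4 + 2 = 13.5

13.5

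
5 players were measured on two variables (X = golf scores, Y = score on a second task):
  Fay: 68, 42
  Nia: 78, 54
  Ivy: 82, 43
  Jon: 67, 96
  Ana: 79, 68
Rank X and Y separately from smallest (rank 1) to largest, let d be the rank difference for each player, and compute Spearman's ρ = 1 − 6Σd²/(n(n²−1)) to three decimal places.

Ranks of variable 1: 2, 3, 5, 1, 4
Ranks of variable 2: 1, 3, 2, 5, 4
d = r₁ − r₂: 1, 0, 3, -4, 0
d²: 1, 0, 9, 16, 0; Σd² = 26
ρ = 1 − 6·26/(5·24) = 1 − 156/120 = -0.300

-0.300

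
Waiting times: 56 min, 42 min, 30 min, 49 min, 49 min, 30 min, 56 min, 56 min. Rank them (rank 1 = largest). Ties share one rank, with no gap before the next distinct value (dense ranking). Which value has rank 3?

42

Sorted (descending): 56, 56, 56, 49, 49, 42, 30, 30
The 3 values of 56 share dense rank 1.
The 2 values of 49 share dense rank 2.
The 2 values of 30 share dense rank 4.
Remaining distinct values take the next consecutive integers.
Rank 3 → value 42.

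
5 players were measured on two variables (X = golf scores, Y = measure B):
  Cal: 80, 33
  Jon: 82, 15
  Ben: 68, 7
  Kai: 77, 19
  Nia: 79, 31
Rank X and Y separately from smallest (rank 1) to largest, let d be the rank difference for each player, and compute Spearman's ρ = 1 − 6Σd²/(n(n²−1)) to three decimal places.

Ranks of variable 1: 4, 5, 1, 2, 3
Ranks of variable 2: 5, 2, 1, 3, 4
d = r₁ − r₂: -1, 3, 0, -1, -1
d²: 1, 9, 0, 1, 1; Σd² = 12
ρ = 1 − 6·12/(5·24) = 1 − 72/120 = 0.400

0.400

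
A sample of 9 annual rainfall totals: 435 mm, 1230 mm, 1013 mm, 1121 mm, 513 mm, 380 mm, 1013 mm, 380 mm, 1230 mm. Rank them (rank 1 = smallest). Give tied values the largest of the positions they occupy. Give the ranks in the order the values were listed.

3, 9, 6, 7, 4, 2, 6, 2, 9

Sorted (ascending): 380, 380, 435, 513, 1013, 1013, 1121, 1230, 1230
The 2 values of 380 occupy positions 1–2 → each gets rank 2.
The 2 values of 1013 occupy positions 5–6 → each gets rank 6.
The 2 values of 1230 occupy positions 8–9 → each gets rank 9.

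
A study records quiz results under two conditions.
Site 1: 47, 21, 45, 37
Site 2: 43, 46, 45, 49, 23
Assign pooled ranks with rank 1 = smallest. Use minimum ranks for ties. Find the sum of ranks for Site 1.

17

Sorted (ascending): 21, 23, 37, 43, 45, 45, 46, 47, 49
The 2 values of 45 occupy positions 5–6 → each gets rank 5.
Site 1 values → pooled ranks: 47→8, 21→1, 45→5, 37→3
Rank sum = 8 + 1 + 5 + 3 = 17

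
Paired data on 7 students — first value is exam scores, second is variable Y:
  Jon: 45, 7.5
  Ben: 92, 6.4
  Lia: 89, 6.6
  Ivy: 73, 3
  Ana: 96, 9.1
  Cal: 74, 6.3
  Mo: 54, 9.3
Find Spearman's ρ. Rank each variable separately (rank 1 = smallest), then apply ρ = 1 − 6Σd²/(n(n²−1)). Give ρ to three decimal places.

-0.071

Ranks of variable 1: 1, 6, 5, 3, 7, 4, 2
Ranks of variable 2: 5, 3, 4, 1, 6, 2, 7
d = r₁ − r₂: -4, 3, 1, 2, 1, 2, -5
d²: 16, 9, 1, 4, 1, 4, 25; Σd² = 60
ρ = 1 − 6·60/(7·48) = 1 − 360/336 = -0.071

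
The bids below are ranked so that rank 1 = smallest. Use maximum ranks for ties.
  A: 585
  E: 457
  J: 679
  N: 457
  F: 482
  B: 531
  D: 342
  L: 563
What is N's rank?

Sorted (ascending): 342, 457, 457, 482, 531, 563, 585, 679
The 2 values of 457 occupy positions 2–3 → each gets rank 3.
N has value 457 → rank 3.

3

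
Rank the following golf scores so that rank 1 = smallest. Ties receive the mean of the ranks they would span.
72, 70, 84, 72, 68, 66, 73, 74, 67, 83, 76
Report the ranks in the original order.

Sorted (ascending): 66, 67, 68, 70, 72, 72, 73, 74, 76, 83, 84
The 2 values of 72 occupy positions 5–6 → average rank (5+6)/2 = 5.5.

5.5, 4, 11, 5.5, 3, 1, 7, 8, 2, 10, 9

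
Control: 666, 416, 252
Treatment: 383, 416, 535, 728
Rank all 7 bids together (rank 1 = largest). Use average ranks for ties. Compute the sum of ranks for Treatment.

14.5

Sorted (descending): 728, 666, 535, 416, 416, 383, 252
The 2 values of 416 occupy positions 4–5 → average rank (4+5)/2 = 4.5.
Treatment values → pooled ranks: 383→6, 416→4.5, 535→3, 728→1
Rank sum = 6 + 4.5 + 3 + 1 = 14.5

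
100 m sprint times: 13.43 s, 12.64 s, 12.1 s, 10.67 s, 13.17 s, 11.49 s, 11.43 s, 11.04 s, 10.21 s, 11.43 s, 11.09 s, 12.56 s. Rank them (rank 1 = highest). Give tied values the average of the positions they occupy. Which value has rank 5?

Sorted (descending): 13.43, 13.17, 12.64, 12.56, 12.1, 11.49, 11.43, 11.43, 11.09, 11.04, 10.67, 10.21
The 2 values of 11.43 occupy positions 7–8 → average rank (7+8)/2 = 7.5.
Rank 5 → value 12.1.

12.1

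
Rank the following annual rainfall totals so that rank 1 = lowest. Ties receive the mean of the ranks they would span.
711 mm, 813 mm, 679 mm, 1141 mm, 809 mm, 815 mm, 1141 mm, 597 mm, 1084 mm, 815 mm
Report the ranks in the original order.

3, 5, 2, 9.5, 4, 6.5, 9.5, 1, 8, 6.5

Sorted (ascending): 597, 679, 711, 809, 813, 815, 815, 1084, 1141, 1141
The 2 values of 815 occupy positions 6–7 → average rank (6+7)/2 = 6.5.
The 2 values of 1141 occupy positions 9–10 → average rank (9+10)/2 = 9.5.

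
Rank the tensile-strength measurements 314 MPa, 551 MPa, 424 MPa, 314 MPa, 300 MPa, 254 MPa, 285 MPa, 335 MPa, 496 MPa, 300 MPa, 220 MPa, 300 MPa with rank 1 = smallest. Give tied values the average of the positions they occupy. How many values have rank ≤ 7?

6

Sorted (ascending): 220, 254, 285, 300, 300, 300, 314, 314, 335, 424, 496, 551
The 3 values of 300 occupy positions 4–6 → average rank 5.
The 2 values of 314 occupy positions 7–8 → average rank (7+8)/2 = 7.5.
Ranks ≤ 7: {1, 2, 3, 5, 5, 5} → 6 values.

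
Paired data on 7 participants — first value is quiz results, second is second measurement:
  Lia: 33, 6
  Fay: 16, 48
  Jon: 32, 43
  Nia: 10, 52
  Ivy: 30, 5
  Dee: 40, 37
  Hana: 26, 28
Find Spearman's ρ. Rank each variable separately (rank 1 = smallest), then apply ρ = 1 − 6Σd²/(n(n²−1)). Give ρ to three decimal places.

-0.536

Ranks of variable 1: 6, 2, 5, 1, 4, 7, 3
Ranks of variable 2: 2, 6, 5, 7, 1, 4, 3
d = r₁ − r₂: 4, -4, 0, -6, 3, 3, 0
d²: 16, 16, 0, 36, 9, 9, 0; Σd² = 86
ρ = 1 − 6·86/(7·48) = 1 − 516/336 = -0.536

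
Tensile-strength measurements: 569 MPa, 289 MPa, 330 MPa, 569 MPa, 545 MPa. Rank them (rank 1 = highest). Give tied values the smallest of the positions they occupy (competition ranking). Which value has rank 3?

Sorted (descending): 569, 569, 545, 330, 289
The 2 values of 569 occupy positions 1–2 → each gets rank 1.
Rank 3 → value 545.

545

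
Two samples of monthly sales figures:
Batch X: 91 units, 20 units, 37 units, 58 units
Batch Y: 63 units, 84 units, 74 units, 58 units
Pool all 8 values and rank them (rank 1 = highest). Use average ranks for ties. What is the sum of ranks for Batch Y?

Sorted (descending): 91, 84, 74, 63, 58, 58, 37, 20
The 2 values of 58 occupy positions 5–6 → average rank (5+6)/2 = 5.5.
Batch Y values → pooled ranks: 63→4, 84→2, 74→3, 58→5.5
Rank sum = 4 + 2 + 3 + 5.5 = 14.5

14.5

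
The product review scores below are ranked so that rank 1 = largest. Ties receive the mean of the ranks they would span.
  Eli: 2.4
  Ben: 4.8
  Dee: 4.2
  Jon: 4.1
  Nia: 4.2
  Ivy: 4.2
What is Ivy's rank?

Sorted (descending): 4.8, 4.2, 4.2, 4.2, 4.1, 2.4
The 3 values of 4.2 occupy positions 2–4 → average rank 3.
Ivy has value 4.2 → rank 3.

3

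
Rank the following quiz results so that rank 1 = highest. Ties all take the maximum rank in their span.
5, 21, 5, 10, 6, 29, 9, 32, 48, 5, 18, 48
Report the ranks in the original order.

12, 5, 12, 7, 9, 4, 8, 3, 2, 12, 6, 2

Sorted (descending): 48, 48, 32, 29, 21, 18, 10, 9, 6, 5, 5, 5
The 2 values of 48 occupy positions 1–2 → each gets rank 2.
The 3 values of 5 occupy positions 10–12 → each gets rank 12.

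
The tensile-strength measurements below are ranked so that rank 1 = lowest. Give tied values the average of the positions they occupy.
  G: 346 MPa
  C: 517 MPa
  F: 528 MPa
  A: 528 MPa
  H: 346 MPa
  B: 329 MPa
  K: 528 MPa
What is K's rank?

Sorted (ascending): 329, 346, 346, 517, 528, 528, 528
The 2 values of 346 occupy positions 2–3 → average rank (2+3)/2 = 2.5.
The 3 values of 528 occupy positions 5–7 → average rank 6.
K has value 528 MPa → rank 6.

6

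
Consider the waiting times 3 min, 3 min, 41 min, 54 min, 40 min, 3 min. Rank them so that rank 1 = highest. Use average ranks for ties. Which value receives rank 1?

54

Sorted (descending): 54, 41, 40, 3, 3, 3
The 3 values of 3 occupy positions 4–6 → average rank 5.
Rank 1 → value 54.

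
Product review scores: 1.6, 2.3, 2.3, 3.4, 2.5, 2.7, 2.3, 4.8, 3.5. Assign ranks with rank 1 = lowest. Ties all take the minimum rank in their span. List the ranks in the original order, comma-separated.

1, 2, 2, 7, 5, 6, 2, 9, 8

Sorted (ascending): 1.6, 2.3, 2.3, 2.3, 2.5, 2.7, 3.4, 3.5, 4.8
The 3 values of 2.3 occupy positions 2–4 → each gets rank 2.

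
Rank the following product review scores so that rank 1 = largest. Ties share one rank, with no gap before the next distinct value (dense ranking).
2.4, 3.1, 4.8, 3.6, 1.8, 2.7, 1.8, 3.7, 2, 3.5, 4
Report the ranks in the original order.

Sorted (descending): 4.8, 4, 3.7, 3.6, 3.5, 3.1, 2.7, 2.4, 2, 1.8, 1.8
The 2 values of 1.8 share dense rank 10.
Remaining distinct values take the next consecutive integers.

8, 6, 1, 4, 10, 7, 10, 3, 9, 5, 2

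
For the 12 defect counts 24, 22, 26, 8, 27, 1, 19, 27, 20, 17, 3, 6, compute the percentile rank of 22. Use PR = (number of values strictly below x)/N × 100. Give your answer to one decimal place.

N = 12.
Strictly below 22: 7. Equal to 22: 1.
PR = 7/12 × 100 = 58.3

58.3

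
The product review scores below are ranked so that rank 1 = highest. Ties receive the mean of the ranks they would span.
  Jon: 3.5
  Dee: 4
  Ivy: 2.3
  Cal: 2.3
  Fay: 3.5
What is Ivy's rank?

Sorted (descending): 4, 3.5, 3.5, 2.3, 2.3
The 2 values of 3.5 occupy positions 2–3 → average rank (2+3)/2 = 2.5.
The 2 values of 2.3 occupy positions 4–5 → average rank (4+5)/2 = 4.5.
Ivy has value 2.3 → rank 4.5.

4.5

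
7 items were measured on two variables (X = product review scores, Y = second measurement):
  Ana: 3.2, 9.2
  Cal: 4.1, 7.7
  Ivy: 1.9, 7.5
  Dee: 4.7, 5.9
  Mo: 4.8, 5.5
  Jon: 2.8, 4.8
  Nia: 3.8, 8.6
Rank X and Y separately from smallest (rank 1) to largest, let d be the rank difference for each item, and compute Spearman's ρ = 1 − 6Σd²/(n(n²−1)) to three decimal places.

Ranks of variable 1: 3, 5, 1, 6, 7, 2, 4
Ranks of variable 2: 7, 5, 4, 3, 2, 1, 6
d = r₁ − r₂: -4, 0, -3, 3, 5, 1, -2
d²: 16, 0, 9, 9, 25, 1, 4; Σd² = 64
ρ = 1 − 6·64/(7·48) = 1 − 384/336 = -0.143

-0.143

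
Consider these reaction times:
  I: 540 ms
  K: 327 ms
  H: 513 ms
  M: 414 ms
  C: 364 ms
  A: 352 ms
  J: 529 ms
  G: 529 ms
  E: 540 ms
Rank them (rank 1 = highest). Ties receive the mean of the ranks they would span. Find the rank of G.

Sorted (descending): 540, 540, 529, 529, 513, 414, 364, 352, 327
The 2 values of 540 occupy positions 1–2 → average rank (1+2)/2 = 1.5.
The 2 values of 529 occupy positions 3–4 → average rank (3+4)/2 = 3.5.
G has value 529 ms → rank 3.5.

3.5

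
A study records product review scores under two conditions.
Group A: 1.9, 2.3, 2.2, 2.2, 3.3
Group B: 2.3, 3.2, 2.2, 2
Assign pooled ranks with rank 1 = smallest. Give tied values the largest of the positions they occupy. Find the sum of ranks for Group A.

27

Sorted (ascending): 1.9, 2, 2.2, 2.2, 2.2, 2.3, 2.3, 3.2, 3.3
The 3 values of 2.2 occupy positions 3–5 → each gets rank 5.
The 2 values of 2.3 occupy positions 6–7 → each gets rank 7.
Group A values → pooled ranks: 1.9→1, 2.3→7, 2.2→5, 2.2→5, 3.3→9
Rank sum = 1 + 7 + 5 + 5 + 9 = 27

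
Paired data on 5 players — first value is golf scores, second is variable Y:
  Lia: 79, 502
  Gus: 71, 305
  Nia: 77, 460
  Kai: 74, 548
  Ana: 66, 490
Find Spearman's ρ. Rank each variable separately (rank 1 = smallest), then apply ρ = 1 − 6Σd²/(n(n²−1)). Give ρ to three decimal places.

Ranks of variable 1: 5, 2, 4, 3, 1
Ranks of variable 2: 4, 1, 2, 5, 3
d = r₁ − r₂: 1, 1, 2, -2, -2
d²: 1, 1, 4, 4, 4; Σd² = 14
ρ = 1 − 6·14/(5·24) = 1 − 84/120 = 0.300

0.300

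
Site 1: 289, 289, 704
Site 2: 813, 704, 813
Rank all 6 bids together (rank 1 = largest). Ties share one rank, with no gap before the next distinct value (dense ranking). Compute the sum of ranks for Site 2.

Sorted (descending): 813, 813, 704, 704, 289, 289
The 2 values of 813 share dense rank 1.
The 2 values of 704 share dense rank 2.
The 2 values of 289 share dense rank 3.
Site 2 values → pooled ranks: 813→1, 704→2, 813→1
Rank sum = 1 + 2 + 1 = 4

4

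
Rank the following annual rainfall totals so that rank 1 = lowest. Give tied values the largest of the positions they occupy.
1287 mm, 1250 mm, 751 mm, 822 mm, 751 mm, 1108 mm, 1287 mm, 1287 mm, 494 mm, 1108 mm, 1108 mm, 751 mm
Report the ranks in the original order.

Sorted (ascending): 494, 751, 751, 751, 822, 1108, 1108, 1108, 1250, 1287, 1287, 1287
The 3 values of 751 occupy positions 2–4 → each gets rank 4.
The 3 values of 1108 occupy positions 6–8 → each gets rank 8.
The 3 values of 1287 occupy positions 10–12 → each gets rank 12.

12, 9, 4, 5, 4, 8, 12, 12, 1, 8, 8, 4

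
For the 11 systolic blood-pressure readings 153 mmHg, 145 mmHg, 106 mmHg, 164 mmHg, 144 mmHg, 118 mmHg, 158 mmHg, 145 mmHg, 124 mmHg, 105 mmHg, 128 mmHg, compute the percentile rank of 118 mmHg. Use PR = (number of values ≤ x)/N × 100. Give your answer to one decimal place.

27.3

N = 11.
Strictly below 118: 2. Equal to 118: 1.
PR = 3/11 × 100 = 27.3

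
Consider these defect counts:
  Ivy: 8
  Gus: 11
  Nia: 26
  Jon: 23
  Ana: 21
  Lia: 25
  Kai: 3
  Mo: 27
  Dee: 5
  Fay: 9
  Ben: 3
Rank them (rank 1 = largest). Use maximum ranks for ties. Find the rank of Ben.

11

Sorted (descending): 27, 26, 25, 23, 21, 11, 9, 8, 5, 3, 3
The 2 values of 3 occupy positions 10–11 → each gets rank 11.
Ben has value 3 → rank 11.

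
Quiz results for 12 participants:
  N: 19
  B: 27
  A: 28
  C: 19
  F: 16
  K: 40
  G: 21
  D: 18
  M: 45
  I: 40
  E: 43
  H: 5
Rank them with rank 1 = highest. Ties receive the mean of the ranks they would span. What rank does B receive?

Sorted (descending): 45, 43, 40, 40, 28, 27, 21, 19, 19, 18, 16, 5
The 2 values of 40 occupy positions 3–4 → average rank (3+4)/2 = 3.5.
The 2 values of 19 occupy positions 8–9 → average rank (8+9)/2 = 8.5.
B has value 27 → rank 6.

6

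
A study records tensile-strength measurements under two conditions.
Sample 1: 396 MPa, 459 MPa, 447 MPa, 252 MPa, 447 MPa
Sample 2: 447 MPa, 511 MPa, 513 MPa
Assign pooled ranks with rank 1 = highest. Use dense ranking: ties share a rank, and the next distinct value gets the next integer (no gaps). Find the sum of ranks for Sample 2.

7

Sorted (descending): 513, 511, 459, 447, 447, 447, 396, 252
The 3 values of 447 share dense rank 4.
Remaining distinct values take the next consecutive integers.
Sample 2 values → pooled ranks: 447→4, 511→2, 513→1
Rank sum = 4 + 2 + 1 = 7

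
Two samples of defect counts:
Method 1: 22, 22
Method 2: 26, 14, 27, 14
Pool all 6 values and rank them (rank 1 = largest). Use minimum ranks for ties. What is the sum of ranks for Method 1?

6

Sorted (descending): 27, 26, 22, 22, 14, 14
The 2 values of 22 occupy positions 3–4 → each gets rank 3.
The 2 values of 14 occupy positions 5–6 → each gets rank 5.
Method 1 values → pooled ranks: 22→3, 22→3
Rank sum = 3 + 3 = 6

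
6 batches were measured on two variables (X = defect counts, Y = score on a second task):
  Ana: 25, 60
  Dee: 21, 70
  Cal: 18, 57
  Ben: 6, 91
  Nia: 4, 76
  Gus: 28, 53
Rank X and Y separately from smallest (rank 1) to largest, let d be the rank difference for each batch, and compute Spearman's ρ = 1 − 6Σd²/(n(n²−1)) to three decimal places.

Ranks of variable 1: 5, 4, 3, 2, 1, 6
Ranks of variable 2: 3, 4, 2, 6, 5, 1
d = r₁ − r₂: 2, 0, 1, -4, -4, 5
d²: 4, 0, 1, 16, 16, 25; Σd² = 62
ρ = 1 − 6·62/(6·35) = 1 − 372/210 = -0.771

-0.771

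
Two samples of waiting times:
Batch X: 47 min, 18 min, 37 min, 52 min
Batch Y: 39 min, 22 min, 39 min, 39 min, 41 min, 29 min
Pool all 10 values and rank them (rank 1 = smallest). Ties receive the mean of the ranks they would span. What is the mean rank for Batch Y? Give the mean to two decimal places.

5.17

Sorted (ascending): 18, 22, 29, 37, 39, 39, 39, 41, 47, 52
The 3 values of 39 occupy positions 5–7 → average rank 6.
Batch Y values → pooled ranks: 39→6, 22→2, 39→6, 39→6, 41→8, 29→3
Mean rank = (6 + 2 + 6 + 6 + 8 + 3) / 6 = 5.17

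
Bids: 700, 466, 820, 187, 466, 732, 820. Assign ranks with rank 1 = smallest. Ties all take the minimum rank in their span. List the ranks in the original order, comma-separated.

Sorted (ascending): 187, 466, 466, 700, 732, 820, 820
The 2 values of 466 occupy positions 2–3 → each gets rank 2.
The 2 values of 820 occupy positions 6–7 → each gets rank 6.

4, 2, 6, 1, 2, 5, 6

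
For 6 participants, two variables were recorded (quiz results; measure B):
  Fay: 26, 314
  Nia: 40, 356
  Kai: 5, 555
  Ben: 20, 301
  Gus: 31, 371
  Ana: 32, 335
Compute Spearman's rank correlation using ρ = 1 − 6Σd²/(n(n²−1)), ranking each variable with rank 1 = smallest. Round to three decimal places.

-0.029

Ranks of variable 1: 3, 6, 1, 2, 4, 5
Ranks of variable 2: 2, 4, 6, 1, 5, 3
d = r₁ − r₂: 1, 2, -5, 1, -1, 2
d²: 1, 4, 25, 1, 1, 4; Σd² = 36
ρ = 1 − 6·36/(6·35) = 1 − 216/210 = -0.029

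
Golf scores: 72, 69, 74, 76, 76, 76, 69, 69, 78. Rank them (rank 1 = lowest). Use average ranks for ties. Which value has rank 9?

Sorted (ascending): 69, 69, 69, 72, 74, 76, 76, 76, 78
The 3 values of 69 occupy positions 1–3 → average rank 2.
The 3 values of 76 occupy positions 6–8 → average rank 7.
Rank 9 → value 78.

78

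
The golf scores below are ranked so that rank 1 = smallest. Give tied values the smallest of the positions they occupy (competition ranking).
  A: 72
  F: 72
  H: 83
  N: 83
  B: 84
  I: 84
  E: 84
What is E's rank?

Sorted (ascending): 72, 72, 83, 83, 84, 84, 84
The 2 values of 72 occupy positions 1–2 → each gets rank 1.
The 2 values of 83 occupy positions 3–4 → each gets rank 3.
The 3 values of 84 occupy positions 5–7 → each gets rank 5.
E has value 84 → rank 5.

5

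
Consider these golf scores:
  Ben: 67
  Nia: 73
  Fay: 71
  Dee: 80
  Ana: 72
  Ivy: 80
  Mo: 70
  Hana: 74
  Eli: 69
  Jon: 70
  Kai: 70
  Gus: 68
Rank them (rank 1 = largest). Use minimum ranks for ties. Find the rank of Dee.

Sorted (descending): 80, 80, 74, 73, 72, 71, 70, 70, 70, 69, 68, 67
The 2 values of 80 occupy positions 1–2 → each gets rank 1.
The 3 values of 70 occupy positions 7–9 → each gets rank 7.
Dee has value 80 → rank 1.

1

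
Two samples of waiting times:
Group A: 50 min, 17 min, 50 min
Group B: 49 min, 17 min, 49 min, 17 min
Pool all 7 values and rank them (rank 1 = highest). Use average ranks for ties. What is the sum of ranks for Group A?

Sorted (descending): 50, 50, 49, 49, 17, 17, 17
The 2 values of 50 occupy positions 1–2 → average rank (1+2)/2 = 1.5.
The 2 values of 49 occupy positions 3–4 → average rank (3+4)/2 = 3.5.
The 3 values of 17 occupy positions 5–7 → average rank 6.
Group A values → pooled ranks: 50→1.5, 17→6, 50→1.5
Rank sum = 1.5 + 6 + 1.5 = 9

9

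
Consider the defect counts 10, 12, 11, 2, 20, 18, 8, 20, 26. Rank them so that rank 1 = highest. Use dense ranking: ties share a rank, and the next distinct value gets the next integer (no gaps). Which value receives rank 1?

Sorted (descending): 26, 20, 20, 18, 12, 11, 10, 8, 2
The 2 values of 20 share dense rank 2.
Remaining distinct values take the next consecutive integers.
Rank 1 → value 26.

26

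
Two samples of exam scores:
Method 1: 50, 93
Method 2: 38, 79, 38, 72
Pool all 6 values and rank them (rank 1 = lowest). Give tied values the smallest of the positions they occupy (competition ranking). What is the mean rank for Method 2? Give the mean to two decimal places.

2.75

Sorted (ascending): 38, 38, 50, 72, 79, 93
The 2 values of 38 occupy positions 1–2 → each gets rank 1.
Method 2 values → pooled ranks: 38→1, 79→5, 38→1, 72→4
Mean rank = (1 + 5 + 1 + 4) / 4 = 2.75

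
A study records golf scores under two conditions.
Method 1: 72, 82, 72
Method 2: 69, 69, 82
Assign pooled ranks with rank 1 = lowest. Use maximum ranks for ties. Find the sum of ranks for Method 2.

10

Sorted (ascending): 69, 69, 72, 72, 82, 82
The 2 values of 69 occupy positions 1–2 → each gets rank 2.
The 2 values of 72 occupy positions 3–4 → each gets rank 4.
The 2 values of 82 occupy positions 5–6 → each gets rank 6.
Method 2 values → pooled ranks: 69→2, 69→2, 82→6
Rank sum = 2 + 2 + 6 = 10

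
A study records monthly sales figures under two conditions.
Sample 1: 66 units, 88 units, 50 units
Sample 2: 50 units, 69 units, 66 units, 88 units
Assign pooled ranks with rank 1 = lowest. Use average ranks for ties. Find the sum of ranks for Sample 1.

Sorted (ascending): 50, 50, 66, 66, 69, 88, 88
The 2 values of 50 occupy positions 1–2 → average rank (1+2)/2 = 1.5.
The 2 values of 66 occupy positions 3–4 → average rank (3+4)/2 = 3.5.
The 2 values of 88 occupy positions 6–7 → average rank (6+7)/2 = 6.5.
Sample 1 values → pooled ranks: 66→3.5, 88→6.5, 50→1.5
Rank sum = 3.5 + 6.5 + 1.5 = 11.5

11.5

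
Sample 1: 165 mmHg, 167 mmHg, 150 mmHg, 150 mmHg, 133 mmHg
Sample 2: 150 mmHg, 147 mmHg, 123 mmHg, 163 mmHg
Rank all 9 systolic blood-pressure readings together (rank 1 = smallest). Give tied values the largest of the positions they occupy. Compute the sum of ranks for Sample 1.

Sorted (ascending): 123, 133, 147, 150, 150, 150, 163, 165, 167
The 3 values of 150 occupy positions 4–6 → each gets rank 6.
Sample 1 values → pooled ranks: 165→8, 167→9, 150→6, 150→6, 133→2
Rank sum = 8 + 9 + 6 + 6 + 2 = 31

31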